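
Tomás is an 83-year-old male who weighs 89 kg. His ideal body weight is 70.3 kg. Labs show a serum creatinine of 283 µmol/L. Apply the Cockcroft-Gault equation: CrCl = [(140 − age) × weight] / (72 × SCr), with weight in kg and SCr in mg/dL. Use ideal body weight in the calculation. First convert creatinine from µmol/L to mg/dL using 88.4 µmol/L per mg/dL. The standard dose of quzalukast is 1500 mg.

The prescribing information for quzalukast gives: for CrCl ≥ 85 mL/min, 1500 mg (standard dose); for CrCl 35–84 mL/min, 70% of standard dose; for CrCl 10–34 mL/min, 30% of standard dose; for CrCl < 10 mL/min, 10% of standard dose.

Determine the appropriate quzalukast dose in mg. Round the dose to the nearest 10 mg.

450 mg

SCr = 283 / 88.4 = 3.201 mg/dL
CrCl = (140 − 83) × 70.3 / (72 × 3.201) = 4007.1 / 230.47 ≈ 17.4 mL/min
CrCl ≈ 17 mL/min → bracket 10–34 mL/min.
30% of 1500 mg = 450 mg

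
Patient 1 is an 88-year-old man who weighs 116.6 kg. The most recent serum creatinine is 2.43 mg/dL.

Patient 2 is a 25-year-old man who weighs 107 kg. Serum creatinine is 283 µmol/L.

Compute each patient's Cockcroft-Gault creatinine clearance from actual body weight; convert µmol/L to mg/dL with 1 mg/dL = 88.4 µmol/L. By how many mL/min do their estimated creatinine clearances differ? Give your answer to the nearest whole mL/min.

Patient 1: CrCl = (140 − 88) × 116.6 / (72 × 2.43) = 6063.2 / 174.96 ≈ 34.7 mL/min
Patient 2: SCr = 283 / 88.4 = 3.201 mg/dL
Patient 2: CrCl = (140 − 25) × 107 / (72 × 3.201) = 12305.0 / 230.47 ≈ 53.4 mL/min
|34.7 − 53.4| = 18.7 mL/min

19 mL/min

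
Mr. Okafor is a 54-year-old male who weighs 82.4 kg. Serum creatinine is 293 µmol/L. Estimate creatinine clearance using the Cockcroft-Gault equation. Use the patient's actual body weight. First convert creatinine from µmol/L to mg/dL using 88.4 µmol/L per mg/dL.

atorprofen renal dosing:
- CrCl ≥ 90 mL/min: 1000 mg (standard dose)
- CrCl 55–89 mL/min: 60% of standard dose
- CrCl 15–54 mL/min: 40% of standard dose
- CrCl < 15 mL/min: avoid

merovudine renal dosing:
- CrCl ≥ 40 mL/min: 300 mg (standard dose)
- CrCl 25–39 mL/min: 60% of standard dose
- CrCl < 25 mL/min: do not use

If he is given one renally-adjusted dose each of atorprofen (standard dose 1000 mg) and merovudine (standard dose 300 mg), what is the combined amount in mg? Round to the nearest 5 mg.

SCr = 293 / 88.4 = 3.314 mg/dL
CrCl = (140 − 54) × 82.4 / (72 × 3.314) = 7086.4 / 238.61 ≈ 29.7 mL/min
CrCl ≈ 30 mL/min.
atorprofen: 15–54 mL/min → 40% of 1000 mg = 400 mg.
merovudine: 25–39 mL/min → 60% of 300 mg = 180 mg.
Total = 400 + 180 = 580 mg.

580 mg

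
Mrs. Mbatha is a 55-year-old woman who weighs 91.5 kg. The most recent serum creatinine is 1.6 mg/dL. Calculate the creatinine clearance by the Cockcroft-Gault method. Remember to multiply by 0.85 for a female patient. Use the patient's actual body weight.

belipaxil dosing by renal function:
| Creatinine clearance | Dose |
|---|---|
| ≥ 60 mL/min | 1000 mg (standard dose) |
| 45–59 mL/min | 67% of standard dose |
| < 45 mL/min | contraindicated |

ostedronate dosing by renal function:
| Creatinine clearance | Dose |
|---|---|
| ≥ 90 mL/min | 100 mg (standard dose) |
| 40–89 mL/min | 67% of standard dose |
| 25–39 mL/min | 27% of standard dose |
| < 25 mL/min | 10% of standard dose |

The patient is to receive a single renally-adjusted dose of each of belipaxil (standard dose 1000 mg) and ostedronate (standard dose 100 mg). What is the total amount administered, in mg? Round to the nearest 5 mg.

735 mg

CrCl = (140 − 55) × 91.5 / (72 × 1.6) × 0.85 = 7777.5 / 115.20 × 0.85 ≈ 57.4 mL/min
CrCl ≈ 57 mL/min.
belipaxil: 45–59 mL/min → 67% of 1000 mg = 670 mg.
ostedronate: 40–89 mL/min → 67% of 100 mg = 67 mg.
Total = 670 + 67 = 737 mg.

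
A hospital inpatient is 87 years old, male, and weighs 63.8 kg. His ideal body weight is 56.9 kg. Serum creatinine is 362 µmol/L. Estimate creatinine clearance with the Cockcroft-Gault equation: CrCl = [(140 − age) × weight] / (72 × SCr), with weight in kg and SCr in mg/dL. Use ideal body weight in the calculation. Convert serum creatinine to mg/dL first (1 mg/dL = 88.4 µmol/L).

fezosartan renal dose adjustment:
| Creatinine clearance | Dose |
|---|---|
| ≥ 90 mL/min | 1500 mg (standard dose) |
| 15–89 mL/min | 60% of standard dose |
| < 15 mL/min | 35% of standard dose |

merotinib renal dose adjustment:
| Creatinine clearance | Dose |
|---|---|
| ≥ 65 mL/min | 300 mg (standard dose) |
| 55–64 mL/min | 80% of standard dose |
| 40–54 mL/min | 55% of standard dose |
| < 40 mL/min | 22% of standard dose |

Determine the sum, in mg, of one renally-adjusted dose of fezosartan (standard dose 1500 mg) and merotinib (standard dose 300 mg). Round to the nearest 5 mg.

SCr = 362 / 88.4 = 4.095 mg/dL
CrCl = (140 − 87) × 56.9 / (72 × 4.095) = 3015.7 / 294.84 ≈ 10.2 mL/min
CrCl ≈ 10 mL/min.
fezosartan: < 15 mL/min → 35% of 1500 mg = 525 mg.
merotinib: < 40 mL/min → 22% of 300 mg = 66 mg.
Total = 525 + 66 = 591 mg.

590 mg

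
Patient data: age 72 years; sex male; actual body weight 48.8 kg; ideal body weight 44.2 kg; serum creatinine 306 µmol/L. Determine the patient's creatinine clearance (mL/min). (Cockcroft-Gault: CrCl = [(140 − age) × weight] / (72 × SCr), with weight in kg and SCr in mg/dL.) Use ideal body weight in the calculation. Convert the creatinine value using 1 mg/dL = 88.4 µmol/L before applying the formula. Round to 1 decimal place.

12.1 mL/min

SCr = 306 / 88.4 = 3.462 mg/dL
CrCl = (140 − 72) × 44.2 / (72 × 3.462) = 3005.6 / 249.26 ≈ 12.1 mL/min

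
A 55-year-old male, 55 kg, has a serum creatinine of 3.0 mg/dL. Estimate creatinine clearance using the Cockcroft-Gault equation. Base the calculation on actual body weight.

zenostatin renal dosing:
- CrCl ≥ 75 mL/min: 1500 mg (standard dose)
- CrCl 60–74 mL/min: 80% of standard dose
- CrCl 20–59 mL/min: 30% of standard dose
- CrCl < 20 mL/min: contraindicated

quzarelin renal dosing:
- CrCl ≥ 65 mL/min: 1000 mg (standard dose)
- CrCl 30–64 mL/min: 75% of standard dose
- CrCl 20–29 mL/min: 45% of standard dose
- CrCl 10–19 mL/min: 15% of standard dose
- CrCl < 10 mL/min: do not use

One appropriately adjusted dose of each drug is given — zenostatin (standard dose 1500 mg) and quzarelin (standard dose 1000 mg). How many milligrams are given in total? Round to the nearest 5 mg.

CrCl = (140 − 55) × 55 / (72 × 3) = 4675.0 / 216.00 ≈ 21.6 mL/min
CrCl ≈ 22 mL/min.
zenostatin: 20–59 mL/min → 30% of 1500 mg = 450 mg.
quzarelin: 20–29 mL/min → 45% of 1000 mg = 450 mg.
Total = 450 + 450 = 900 mg.

900 mg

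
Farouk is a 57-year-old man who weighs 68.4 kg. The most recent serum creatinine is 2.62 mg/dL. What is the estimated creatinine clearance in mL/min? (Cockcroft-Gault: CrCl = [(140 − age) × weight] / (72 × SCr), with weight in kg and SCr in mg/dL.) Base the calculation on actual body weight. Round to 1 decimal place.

CrCl = (140 − 57) × 68.4 / (72 × 2.62) = 5677.2 / 188.64 ≈ 30.1 mL/min

30.1 mL/min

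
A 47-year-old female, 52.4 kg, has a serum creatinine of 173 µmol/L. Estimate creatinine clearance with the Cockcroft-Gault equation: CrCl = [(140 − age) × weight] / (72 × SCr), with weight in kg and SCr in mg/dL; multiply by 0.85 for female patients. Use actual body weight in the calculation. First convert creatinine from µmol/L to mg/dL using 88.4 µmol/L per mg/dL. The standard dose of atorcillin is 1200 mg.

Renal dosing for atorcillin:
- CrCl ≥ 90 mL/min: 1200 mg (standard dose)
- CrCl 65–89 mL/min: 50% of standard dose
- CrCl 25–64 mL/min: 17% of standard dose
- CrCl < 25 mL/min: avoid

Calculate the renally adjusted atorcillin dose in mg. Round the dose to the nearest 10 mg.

200 mg

SCr = 173 / 88.4 = 1.957 mg/dL
CrCl = (140 − 47) × 52.4 / (72 × 1.957) × 0.85 = 4873.2 / 140.90 × 0.85 ≈ 29.4 mL/min
CrCl ≈ 29 mL/min → bracket 25–64 mL/min.
17% of 1200 mg = 204 mg → 200 mg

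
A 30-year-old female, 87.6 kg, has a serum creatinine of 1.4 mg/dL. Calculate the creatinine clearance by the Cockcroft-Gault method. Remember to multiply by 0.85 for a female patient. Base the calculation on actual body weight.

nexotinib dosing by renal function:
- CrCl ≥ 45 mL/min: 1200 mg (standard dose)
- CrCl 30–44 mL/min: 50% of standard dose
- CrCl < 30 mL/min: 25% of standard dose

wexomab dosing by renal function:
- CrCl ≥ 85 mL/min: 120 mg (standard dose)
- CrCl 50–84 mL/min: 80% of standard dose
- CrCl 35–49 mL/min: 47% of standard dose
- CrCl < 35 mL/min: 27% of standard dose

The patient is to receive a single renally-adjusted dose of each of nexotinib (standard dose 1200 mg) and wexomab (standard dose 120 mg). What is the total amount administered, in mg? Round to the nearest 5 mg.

CrCl = (140 − 30) × 87.6 / (72 × 1.4) × 0.85 = 9636.0 / 100.80 × 0.85 ≈ 81.3 mL/min
CrCl ≈ 81 mL/min.
nexotinib: ≥ 45 mL/min → 100% of 1200 mg = 1200 mg.
wexomab: 50–84 mL/min → 80% of 120 mg = 96 mg.
Total = 1200 + 96 = 1296 mg.

1295 mg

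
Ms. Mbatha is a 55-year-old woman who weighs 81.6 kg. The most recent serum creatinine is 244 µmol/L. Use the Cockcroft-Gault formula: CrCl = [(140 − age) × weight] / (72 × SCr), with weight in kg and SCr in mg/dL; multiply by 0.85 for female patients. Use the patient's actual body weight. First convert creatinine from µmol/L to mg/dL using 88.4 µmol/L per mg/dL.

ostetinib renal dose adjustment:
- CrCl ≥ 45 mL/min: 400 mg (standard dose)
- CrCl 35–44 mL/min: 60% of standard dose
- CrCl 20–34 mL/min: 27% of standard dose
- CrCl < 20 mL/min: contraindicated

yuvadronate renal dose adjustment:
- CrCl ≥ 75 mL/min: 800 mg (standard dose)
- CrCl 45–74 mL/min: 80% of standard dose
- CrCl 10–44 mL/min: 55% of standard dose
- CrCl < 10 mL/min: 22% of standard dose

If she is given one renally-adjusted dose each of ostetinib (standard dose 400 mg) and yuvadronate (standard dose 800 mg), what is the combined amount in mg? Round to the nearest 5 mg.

SCr = 244 / 88.4 = 2.76 mg/dL
CrCl = (140 − 55) × 81.6 / (72 × 2.76) × 0.85 = 6936.0 / 198.72 × 0.85 ≈ 29.7 mL/min
CrCl ≈ 30 mL/min.
ostetinib: 20–34 mL/min → 27% of 400 mg = 108 mg.
yuvadronate: 10–44 mL/min → 55% of 800 mg = 440 mg.
Total = 108 + 440 = 548 mg.

550 mg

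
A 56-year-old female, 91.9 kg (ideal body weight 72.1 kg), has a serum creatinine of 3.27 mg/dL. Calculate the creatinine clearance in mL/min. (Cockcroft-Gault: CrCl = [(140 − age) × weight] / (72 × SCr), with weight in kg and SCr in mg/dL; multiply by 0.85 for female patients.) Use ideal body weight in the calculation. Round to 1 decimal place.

21.9 mL/min

CrCl = (140 − 56) × 72.1 / (72 × 3.27) × 0.85 = 6056.4 / 235.44 × 0.85 ≈ 21.9 mL/min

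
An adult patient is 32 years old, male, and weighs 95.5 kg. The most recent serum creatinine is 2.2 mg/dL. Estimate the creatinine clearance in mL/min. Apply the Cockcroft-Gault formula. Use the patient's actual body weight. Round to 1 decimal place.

65.1 mL/min

CrCl = (140 − 32) × 95.5 / (72 × 2.2) = 10314.0 / 158.40 ≈ 65.1 mL/min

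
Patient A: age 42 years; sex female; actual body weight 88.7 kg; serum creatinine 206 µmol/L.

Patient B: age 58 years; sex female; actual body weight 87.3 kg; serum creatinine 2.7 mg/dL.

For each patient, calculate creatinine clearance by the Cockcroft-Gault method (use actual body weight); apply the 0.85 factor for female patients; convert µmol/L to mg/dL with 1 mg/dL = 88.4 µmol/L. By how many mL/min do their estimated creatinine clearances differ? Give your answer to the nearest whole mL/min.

Patient A: SCr = 206 / 88.4 = 2.33 mg/dL
Patient A: CrCl = (140 − 42) × 88.7 / (72 × 2.33) × 0.85 = 8692.6 / 167.76 × 0.85 ≈ 44.0 mL/min
Patient B: CrCl = (140 − 58) × 87.3 / (72 × 2.7) × 0.85 = 7158.6 / 194.40 × 0.85 ≈ 31.3 mL/min
|44.0 − 31.3| = 12.7 mL/min

13 mL/min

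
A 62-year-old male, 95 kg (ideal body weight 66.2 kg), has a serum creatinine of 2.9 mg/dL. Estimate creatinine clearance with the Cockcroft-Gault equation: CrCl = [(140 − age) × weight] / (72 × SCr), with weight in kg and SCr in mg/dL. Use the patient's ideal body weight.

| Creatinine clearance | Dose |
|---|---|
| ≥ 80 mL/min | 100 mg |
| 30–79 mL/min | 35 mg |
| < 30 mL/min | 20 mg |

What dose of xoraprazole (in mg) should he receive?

20 mg

CrCl = (140 − 62) × 66.2 / (72 × 2.9) = 5163.6 / 208.80 ≈ 24.7 mL/min
CrCl ≈ 25 mL/min → bracket < 30 mL/min.
Dose for this bracket: 20 mg.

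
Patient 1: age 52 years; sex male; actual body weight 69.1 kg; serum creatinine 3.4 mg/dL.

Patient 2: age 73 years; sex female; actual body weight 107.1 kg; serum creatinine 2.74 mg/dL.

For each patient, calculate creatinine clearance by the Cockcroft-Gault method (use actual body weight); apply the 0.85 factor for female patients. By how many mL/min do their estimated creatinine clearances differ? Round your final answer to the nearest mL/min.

Patient 1: CrCl = (140 − 52) × 69.1 / (72 × 3.4) = 6080.8 / 244.80 ≈ 24.8 mL/min
Patient 2: CrCl = (140 − 73) × 107.1 / (72 × 2.74) × 0.85 = 7175.7 / 197.28 × 0.85 ≈ 30.9 mL/min
|24.8 − 30.9| = 6.1 mL/min

6 mL/min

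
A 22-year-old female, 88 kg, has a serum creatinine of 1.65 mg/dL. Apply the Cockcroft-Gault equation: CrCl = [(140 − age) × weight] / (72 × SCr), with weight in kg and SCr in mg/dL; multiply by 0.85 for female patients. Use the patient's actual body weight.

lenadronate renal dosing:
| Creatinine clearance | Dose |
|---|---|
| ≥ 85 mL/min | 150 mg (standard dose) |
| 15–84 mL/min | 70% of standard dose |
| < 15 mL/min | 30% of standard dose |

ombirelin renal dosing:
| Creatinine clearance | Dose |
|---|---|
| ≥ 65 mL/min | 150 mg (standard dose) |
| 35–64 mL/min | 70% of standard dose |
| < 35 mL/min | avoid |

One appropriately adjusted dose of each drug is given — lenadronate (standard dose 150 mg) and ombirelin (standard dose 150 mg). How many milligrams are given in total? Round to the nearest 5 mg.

255 mg

CrCl = (140 − 22) × 88 / (72 × 1.65) × 0.85 = 10384.0 / 118.80 × 0.85 ≈ 74.3 mL/min
CrCl ≈ 74 mL/min.
lenadronate: 15–84 mL/min → 70% of 150 mg = 105 mg.
ombirelin: ≥ 65 mL/min → 100% of 150 mg = 150 mg.
Total = 105 + 150 = 255 mg.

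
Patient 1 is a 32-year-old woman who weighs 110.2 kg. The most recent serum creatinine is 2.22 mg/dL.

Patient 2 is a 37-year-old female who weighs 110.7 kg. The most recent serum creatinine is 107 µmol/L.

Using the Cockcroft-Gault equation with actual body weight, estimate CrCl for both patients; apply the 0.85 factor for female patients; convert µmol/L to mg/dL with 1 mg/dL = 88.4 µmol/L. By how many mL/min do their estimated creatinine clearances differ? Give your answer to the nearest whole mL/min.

48 mL/min

Patient 1: CrCl = (140 − 32) × 110.2 / (72 × 2.22) × 0.85 = 11901.6 / 159.84 × 0.85 ≈ 63.3 mL/min
Patient 2: SCr = 107 / 88.4 = 1.21 mg/dL
Patient 2: CrCl = (140 − 37) × 110.7 / (72 × 1.21) × 0.85 = 11402.1 / 87.12 × 0.85 ≈ 111.2 mL/min
|63.3 − 111.2| = 47.9 mL/min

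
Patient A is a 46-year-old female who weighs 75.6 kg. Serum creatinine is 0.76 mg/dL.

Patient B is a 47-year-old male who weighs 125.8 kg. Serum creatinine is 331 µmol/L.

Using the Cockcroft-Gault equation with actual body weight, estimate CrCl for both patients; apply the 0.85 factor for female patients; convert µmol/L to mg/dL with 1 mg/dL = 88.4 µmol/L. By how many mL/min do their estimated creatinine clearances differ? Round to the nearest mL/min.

Patient A: CrCl = (140 − 46) × 75.6 / (72 × 0.76) × 0.85 = 7106.4 / 54.72 × 0.85 ≈ 110.4 mL/min
Patient B: SCr = 331 / 88.4 = 3.744 mg/dL
Patient B: CrCl = (140 − 47) × 125.8 / (72 × 3.744) = 11699.4 / 269.57 ≈ 43.4 mL/min
|110.4 − 43.4| = 67.0 mL/min

67 mL/min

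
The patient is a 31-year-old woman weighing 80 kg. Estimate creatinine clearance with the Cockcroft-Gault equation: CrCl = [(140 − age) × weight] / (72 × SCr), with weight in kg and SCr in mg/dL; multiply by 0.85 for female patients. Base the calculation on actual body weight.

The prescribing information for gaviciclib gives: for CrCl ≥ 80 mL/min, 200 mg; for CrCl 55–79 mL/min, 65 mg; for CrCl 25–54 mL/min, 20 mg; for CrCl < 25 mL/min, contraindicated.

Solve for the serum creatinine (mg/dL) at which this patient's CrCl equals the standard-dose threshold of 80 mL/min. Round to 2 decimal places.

1.29 mg/dL

Standard dose requires CrCl ≥ 80 mL/min.
Set (140 − 31) × 80 × 0.85 / (72 × SCr) = 80
SCr = (140 − 31) × 80 × 0.85 / (72 × 80) = 1.287 mg/dL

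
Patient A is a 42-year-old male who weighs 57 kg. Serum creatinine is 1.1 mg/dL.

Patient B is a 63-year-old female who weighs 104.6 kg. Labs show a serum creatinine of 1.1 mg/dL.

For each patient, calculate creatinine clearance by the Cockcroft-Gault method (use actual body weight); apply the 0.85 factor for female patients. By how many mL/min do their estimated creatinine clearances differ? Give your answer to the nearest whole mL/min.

16 mL/min

Patient A: CrCl = (140 − 42) × 57 / (72 × 1.1) = 5586.0 / 79.20 ≈ 70.5 mL/min
Patient B: CrCl = (140 − 63) × 104.6 / (72 × 1.1) × 0.85 = 8054.2 / 79.20 × 0.85 ≈ 86.4 mL/min
|70.5 − 86.4| = 15.9 mL/min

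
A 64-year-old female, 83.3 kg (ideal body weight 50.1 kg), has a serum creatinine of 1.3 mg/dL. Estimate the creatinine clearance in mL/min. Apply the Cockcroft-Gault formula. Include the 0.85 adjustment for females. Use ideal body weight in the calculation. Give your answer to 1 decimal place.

34.6 mL/min

CrCl = (140 − 64) × 50.1 / (72 × 1.3) × 0.85 = 3807.6 / 93.60 × 0.85 ≈ 34.6 mL/min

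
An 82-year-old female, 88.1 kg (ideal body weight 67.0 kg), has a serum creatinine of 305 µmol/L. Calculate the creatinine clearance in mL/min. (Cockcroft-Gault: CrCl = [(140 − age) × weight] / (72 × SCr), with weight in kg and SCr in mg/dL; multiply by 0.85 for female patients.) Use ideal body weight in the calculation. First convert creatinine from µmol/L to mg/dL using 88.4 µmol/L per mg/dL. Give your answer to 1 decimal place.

SCr = 305 / 88.4 = 3.45 mg/dL
CrCl = (140 − 82) × 67 / (72 × 3.45) × 0.85 = 3886.0 / 248.40 × 0.85 ≈ 13.3 mL/min

13.3 mL/min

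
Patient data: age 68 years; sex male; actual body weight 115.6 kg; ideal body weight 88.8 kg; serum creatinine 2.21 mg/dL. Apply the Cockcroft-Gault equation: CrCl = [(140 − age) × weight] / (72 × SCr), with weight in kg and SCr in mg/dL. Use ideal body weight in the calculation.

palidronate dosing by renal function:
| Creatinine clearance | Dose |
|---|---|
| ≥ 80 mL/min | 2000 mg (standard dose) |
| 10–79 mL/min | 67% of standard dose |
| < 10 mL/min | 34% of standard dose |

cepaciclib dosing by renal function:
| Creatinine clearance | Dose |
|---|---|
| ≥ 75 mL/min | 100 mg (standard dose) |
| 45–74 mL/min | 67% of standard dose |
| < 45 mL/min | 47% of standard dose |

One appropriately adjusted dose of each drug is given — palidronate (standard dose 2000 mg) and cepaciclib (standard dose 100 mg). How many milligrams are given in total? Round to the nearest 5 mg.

1385 mg

CrCl = (140 − 68) × 88.8 / (72 × 2.21) = 6393.6 / 159.12 ≈ 40.2 mL/min
CrCl ≈ 40 mL/min.
palidronate: 10–79 mL/min → 67% of 2000 mg = 1340 mg.
cepaciclib: < 45 mL/min → 47% of 100 mg = 47 mg.
Total = 1340 + 47 = 1387 mg.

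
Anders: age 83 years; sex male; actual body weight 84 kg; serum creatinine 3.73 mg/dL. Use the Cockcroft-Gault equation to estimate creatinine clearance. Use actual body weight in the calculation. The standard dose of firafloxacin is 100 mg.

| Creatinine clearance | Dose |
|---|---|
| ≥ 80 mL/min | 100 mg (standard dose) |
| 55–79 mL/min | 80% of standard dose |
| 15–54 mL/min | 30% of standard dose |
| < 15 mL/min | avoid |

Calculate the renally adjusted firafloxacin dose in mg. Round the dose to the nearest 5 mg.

CrCl = (140 − 83) × 84 / (72 × 3.73) = 4788.0 / 268.56 ≈ 17.8 mL/min
CrCl ≈ 18 mL/min → bracket 15–54 mL/min.
30% of 100 mg = 30 mg

30 mg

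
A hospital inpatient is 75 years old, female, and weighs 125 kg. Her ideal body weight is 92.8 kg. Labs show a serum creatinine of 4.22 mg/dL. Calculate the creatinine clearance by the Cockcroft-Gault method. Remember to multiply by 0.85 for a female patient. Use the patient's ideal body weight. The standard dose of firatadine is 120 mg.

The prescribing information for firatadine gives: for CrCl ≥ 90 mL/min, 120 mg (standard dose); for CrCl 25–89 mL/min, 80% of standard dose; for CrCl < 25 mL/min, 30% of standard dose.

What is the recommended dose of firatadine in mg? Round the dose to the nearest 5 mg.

35 mg

CrCl = (140 − 75) × 92.8 / (72 × 4.22) × 0.85 = 6032.0 / 303.84 × 0.85 ≈ 16.9 mL/min
CrCl ≈ 17 mL/min → bracket < 25 mL/min.
30% of 120 mg = 36 mg → 35 mg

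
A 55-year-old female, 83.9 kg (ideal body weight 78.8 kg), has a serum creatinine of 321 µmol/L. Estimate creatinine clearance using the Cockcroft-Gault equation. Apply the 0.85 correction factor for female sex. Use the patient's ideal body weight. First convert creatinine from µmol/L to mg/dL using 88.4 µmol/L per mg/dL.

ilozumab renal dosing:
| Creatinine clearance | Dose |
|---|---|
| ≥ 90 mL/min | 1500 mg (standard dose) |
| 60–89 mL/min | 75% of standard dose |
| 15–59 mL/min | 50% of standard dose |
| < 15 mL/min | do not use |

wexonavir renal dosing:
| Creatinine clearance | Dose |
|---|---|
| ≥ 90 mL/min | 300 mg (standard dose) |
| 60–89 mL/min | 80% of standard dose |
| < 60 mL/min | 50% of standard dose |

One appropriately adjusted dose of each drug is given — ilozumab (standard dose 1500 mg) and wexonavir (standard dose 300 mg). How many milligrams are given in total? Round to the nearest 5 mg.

SCr = 321 / 88.4 = 3.631 mg/dL
CrCl = (140 − 55) × 78.8 / (72 × 3.631) × 0.85 = 6698.0 / 261.43 × 0.85 ≈ 21.8 mL/min
CrCl ≈ 22 mL/min.
ilozumab: 15–59 mL/min → 50% of 1500 mg = 750 mg.
wexonavir: < 60 mL/min → 50% of 300 mg = 150 mg.
Total = 750 + 150 = 900 mg.

900 mg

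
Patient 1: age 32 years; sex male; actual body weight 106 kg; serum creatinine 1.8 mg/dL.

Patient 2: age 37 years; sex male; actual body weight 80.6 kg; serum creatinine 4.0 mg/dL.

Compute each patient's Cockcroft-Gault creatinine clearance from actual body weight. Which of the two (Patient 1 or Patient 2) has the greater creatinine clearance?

Patient 1

Patient 1: CrCl = (140 − 32) × 106 / (72 × 1.8) = 11448.0 / 129.60 ≈ 88.3 mL/min
Patient 2: CrCl = (140 − 37) × 80.6 / (72 × 4) = 8301.8 / 288.00 ≈ 28.8 mL/min
88.3 vs 28.8 mL/min → Patient 1 is higher.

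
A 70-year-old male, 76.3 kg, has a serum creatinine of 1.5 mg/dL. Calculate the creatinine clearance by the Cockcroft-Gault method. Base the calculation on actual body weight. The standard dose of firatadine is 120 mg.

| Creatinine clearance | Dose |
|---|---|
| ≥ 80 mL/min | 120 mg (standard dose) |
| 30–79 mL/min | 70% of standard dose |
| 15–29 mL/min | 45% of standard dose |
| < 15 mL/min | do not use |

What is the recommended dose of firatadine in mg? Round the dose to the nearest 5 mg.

CrCl = (140 − 70) × 76.3 / (72 × 1.5) = 5341.0 / 108.00 ≈ 49.5 mL/min
CrCl ≈ 49 mL/min → bracket 30–79 mL/min.
70% of 120 mg = 84 mg → 85 mg

85 mg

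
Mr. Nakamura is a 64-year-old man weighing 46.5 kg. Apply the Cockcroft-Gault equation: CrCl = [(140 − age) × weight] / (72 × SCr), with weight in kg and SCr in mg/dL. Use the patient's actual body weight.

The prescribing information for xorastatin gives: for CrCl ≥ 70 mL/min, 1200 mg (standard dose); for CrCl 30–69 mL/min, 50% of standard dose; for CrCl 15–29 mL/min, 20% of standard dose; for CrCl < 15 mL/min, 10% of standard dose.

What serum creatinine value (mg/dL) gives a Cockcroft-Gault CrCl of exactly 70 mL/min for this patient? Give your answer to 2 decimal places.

Standard dose requires CrCl ≥ 70 mL/min.
Set (140 − 64) × 46.5 / (72 × SCr) = 70
SCr = (140 − 64) × 46.5 / (72 × 70) = 0.701 mg/dL

0.70 mg/dL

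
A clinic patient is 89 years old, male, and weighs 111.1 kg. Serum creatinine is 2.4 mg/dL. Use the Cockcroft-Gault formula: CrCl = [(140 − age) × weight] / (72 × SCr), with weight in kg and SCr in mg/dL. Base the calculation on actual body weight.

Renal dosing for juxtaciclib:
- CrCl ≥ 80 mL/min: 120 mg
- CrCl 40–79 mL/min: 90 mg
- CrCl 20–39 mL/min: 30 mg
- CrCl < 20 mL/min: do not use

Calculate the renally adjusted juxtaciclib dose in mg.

30 mg

CrCl = (140 − 89) × 111.1 / (72 × 2.4) = 5666.1 / 172.80 ≈ 32.8 mL/min
CrCl ≈ 33 mL/min → bracket 20–39 mL/min.
Dose for this bracket: 30 mg.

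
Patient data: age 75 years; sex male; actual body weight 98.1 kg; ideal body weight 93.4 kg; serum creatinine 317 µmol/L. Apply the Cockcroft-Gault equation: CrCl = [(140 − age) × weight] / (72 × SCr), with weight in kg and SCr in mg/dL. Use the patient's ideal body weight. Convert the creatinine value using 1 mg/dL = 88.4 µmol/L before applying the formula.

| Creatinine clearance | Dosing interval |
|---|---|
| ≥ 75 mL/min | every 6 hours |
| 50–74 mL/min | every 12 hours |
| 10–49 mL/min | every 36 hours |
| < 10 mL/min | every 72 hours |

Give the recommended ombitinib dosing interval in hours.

SCr = 317 / 88.4 = 3.586 mg/dL
CrCl = (140 − 75) × 93.4 / (72 × 3.586) = 6071.0 / 258.19 ≈ 23.5 mL/min
CrCl ≈ 24 mL/min → bracket 10–49 mL/min → every 36 hours.

every 36 hours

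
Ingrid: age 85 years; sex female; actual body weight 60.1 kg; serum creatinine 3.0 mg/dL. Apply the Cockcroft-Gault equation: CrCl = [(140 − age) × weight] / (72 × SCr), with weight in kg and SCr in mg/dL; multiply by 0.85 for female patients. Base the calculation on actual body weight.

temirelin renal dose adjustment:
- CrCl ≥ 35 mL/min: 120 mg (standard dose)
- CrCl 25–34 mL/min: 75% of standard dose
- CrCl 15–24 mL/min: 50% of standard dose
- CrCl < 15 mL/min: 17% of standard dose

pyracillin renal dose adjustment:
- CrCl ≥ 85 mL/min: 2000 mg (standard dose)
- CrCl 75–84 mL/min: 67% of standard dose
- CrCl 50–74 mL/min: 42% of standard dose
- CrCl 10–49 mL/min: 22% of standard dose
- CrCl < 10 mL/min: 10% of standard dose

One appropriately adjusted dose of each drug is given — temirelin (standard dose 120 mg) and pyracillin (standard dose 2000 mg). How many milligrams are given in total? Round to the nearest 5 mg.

CrCl = (140 − 85) × 60.1 / (72 × 3) × 0.85 = 3305.5 / 216.00 × 0.85 ≈ 13.0 mL/min
CrCl ≈ 13 mL/min.
temirelin: < 15 mL/min → 17% of 120 mg = 20.4 mg.
pyracillin: 10–49 mL/min → 22% of 2000 mg = 440 mg.
Total = 20.4 + 440 = 460.4 mg.

460 mg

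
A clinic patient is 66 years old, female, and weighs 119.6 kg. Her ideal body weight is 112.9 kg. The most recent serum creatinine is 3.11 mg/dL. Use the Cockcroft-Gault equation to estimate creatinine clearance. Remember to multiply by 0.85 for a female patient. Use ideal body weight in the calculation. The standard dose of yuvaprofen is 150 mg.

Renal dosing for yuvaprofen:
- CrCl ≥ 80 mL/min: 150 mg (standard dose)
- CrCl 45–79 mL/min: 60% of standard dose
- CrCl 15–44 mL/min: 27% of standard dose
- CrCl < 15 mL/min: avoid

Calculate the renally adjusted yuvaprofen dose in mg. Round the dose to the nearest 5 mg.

CrCl = (140 − 66) × 112.9 / (72 × 3.11) × 0.85 = 8354.6 / 223.92 × 0.85 ≈ 31.7 mL/min
CrCl ≈ 32 mL/min → bracket 15–44 mL/min.
27% of 150 mg = 40.5 mg → 40 mg

40 mg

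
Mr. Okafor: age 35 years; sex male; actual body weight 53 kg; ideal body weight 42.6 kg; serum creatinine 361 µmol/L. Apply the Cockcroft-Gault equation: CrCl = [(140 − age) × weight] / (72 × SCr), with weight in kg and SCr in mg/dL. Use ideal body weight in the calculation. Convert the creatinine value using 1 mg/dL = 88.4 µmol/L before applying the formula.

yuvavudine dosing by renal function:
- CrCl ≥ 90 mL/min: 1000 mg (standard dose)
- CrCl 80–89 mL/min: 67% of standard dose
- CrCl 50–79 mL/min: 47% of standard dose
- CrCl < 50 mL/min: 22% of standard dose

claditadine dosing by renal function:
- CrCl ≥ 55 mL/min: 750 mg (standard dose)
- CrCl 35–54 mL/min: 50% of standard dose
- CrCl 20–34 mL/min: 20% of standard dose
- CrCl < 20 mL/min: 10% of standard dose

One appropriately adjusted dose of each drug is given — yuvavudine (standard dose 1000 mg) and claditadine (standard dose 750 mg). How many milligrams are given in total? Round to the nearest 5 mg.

SCr = 361 / 88.4 = 4.084 mg/dL
CrCl = (140 − 35) × 42.6 / (72 × 4.084) = 4473.0 / 294.05 ≈ 15.2 mL/min
CrCl ≈ 15 mL/min.
yuvavudine: < 50 mL/min → 22% of 1000 mg = 220 mg.
claditadine: < 20 mL/min → 10% of 750 mg = 75 mg.
Total = 220 + 75 = 295 mg.

295 mg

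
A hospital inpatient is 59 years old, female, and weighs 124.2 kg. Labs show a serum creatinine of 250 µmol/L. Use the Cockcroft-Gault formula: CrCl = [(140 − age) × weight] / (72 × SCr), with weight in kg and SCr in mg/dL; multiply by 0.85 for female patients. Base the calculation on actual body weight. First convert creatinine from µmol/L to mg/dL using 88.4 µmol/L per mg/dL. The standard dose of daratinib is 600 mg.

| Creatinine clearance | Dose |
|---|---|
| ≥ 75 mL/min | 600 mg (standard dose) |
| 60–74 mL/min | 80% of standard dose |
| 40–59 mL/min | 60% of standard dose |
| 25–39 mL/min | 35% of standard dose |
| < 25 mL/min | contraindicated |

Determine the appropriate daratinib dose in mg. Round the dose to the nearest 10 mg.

SCr = 250 / 88.4 = 2.828 mg/dL
CrCl = (140 − 59) × 124.2 / (72 × 2.828) × 0.85 = 10060.2 / 203.62 × 0.85 ≈ 42.0 mL/min
CrCl ≈ 42 mL/min → bracket 40–59 mL/min.
60% of 600 mg = 360 mg

360 mg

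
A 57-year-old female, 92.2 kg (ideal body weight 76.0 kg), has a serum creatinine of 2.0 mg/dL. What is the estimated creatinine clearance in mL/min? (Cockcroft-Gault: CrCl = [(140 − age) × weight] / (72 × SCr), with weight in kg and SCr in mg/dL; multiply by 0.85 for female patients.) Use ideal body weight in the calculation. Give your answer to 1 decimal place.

37.2 mL/min

CrCl = (140 − 57) × 76 / (72 × 2) × 0.85 = 6308.0 / 144.00 × 0.85 ≈ 37.2 mL/min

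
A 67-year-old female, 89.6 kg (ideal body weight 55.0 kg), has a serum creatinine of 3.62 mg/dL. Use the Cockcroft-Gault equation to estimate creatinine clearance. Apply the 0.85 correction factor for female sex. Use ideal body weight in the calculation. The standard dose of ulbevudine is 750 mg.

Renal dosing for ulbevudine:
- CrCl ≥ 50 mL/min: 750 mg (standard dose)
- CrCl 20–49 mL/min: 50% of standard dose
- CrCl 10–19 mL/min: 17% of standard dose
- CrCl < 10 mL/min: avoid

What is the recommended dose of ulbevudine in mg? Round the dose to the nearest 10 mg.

130 mg

CrCl = (140 − 67) × 55 / (72 × 3.62) × 0.85 = 4015.0 / 260.64 × 0.85 ≈ 13.1 mL/min
CrCl ≈ 13 mL/min → bracket 10–19 mL/min.
17% of 750 mg = 127.5 mg → 130 mg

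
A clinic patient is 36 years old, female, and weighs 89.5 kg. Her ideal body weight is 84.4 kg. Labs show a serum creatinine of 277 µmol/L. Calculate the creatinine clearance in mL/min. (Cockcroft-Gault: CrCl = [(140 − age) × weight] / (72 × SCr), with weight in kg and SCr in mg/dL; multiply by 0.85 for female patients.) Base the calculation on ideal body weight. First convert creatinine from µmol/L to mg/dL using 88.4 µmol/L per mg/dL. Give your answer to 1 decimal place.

33.1 mL/min

SCr = 277 / 88.4 = 3.133 mg/dL
CrCl = (140 − 36) × 84.4 / (72 × 3.133) × 0.85 = 8777.6 / 225.58 × 0.85 ≈ 33.1 mL/min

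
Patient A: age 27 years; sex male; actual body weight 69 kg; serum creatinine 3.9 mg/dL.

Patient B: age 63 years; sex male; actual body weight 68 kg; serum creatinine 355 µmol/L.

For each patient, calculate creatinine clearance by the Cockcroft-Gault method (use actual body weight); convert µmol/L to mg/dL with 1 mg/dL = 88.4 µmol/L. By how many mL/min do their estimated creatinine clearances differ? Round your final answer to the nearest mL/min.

Patient A: CrCl = (140 − 27) × 69 / (72 × 3.9) = 7797.0 / 280.80 ≈ 27.8 mL/min
Patient B: SCr = 355 / 88.4 = 4.016 mg/dL
Patient B: CrCl = (140 − 63) × 68 / (72 × 4.016) = 5236.0 / 289.15 ≈ 18.1 mL/min
|27.8 − 18.1| = 9.7 mL/min

10 mL/min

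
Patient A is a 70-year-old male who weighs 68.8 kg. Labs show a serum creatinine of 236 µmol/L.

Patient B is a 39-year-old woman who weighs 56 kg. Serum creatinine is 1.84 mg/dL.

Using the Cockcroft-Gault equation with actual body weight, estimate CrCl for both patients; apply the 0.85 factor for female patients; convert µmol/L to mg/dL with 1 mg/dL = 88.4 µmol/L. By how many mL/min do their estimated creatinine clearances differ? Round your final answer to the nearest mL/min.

Patient A: SCr = 236 / 88.4 = 2.67 mg/dL
Patient A: CrCl = (140 − 70) × 68.8 / (72 × 2.67) = 4816.0 / 192.24 ≈ 25.1 mL/min
Patient B: CrCl = (140 − 39) × 56 / (72 × 1.84) × 0.85 = 5656.0 / 132.48 × 0.85 ≈ 36.3 mL/min
|25.1 − 36.3| = 11.2 mL/min

11 mL/min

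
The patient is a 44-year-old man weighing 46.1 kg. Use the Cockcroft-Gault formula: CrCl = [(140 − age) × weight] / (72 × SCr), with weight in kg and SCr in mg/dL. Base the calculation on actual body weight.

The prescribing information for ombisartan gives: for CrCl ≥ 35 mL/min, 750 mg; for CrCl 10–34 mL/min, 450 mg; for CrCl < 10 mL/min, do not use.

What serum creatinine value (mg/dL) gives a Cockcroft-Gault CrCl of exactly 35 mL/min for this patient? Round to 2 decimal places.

Standard dose requires CrCl ≥ 35 mL/min.
Set (140 − 44) × 46.1 / (72 × SCr) = 35
SCr = (140 − 44) × 46.1 / (72 × 35) = 1.756 mg/dL

1.76 mg/dL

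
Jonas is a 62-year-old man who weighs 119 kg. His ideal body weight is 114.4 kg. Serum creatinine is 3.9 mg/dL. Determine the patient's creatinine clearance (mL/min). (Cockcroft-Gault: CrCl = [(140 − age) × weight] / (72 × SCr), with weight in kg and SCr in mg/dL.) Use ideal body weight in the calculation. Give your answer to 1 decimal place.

CrCl = (140 − 62) × 114.4 / (72 × 3.9) = 8923.2 / 280.80 ≈ 31.8 mL/min

31.8 mL/min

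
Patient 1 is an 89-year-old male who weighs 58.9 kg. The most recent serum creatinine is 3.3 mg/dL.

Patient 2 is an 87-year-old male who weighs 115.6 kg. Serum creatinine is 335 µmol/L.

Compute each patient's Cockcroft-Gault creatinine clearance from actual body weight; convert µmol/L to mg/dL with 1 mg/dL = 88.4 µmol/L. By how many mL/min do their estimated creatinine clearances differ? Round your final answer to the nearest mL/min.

Patient 1: CrCl = (140 − 89) × 58.9 / (72 × 3.3) = 3003.9 / 237.60 ≈ 12.6 mL/min
Patient 2: SCr = 335 / 88.4 = 3.79 mg/dL
Patient 2: CrCl = (140 − 87) × 115.6 / (72 × 3.79) = 6126.8 / 272.88 ≈ 22.5 mL/min
|12.6 − 22.5| = 9.9 mL/min

10 mL/min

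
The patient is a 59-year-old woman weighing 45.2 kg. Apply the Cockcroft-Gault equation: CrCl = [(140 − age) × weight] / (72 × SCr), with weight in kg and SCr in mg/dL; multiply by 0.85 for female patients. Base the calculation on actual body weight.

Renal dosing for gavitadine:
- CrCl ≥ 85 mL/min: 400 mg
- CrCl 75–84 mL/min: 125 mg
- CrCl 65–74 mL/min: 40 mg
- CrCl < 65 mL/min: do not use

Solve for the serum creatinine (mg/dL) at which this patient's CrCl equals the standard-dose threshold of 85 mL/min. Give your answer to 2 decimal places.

Standard dose requires CrCl ≥ 85 mL/min.
Set (140 − 59) × 45.2 × 0.85 / (72 × SCr) = 85
SCr = (140 − 59) × 45.2 × 0.85 / (72 × 85) = 0.508 mg/dL

0.51 mg/dL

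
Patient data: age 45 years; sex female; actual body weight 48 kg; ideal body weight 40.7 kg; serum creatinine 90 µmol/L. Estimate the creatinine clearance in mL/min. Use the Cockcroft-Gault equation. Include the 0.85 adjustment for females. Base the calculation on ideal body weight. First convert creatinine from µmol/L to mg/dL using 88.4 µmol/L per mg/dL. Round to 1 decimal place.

44.8 mL/min

SCr = 90 / 88.4 = 1.018 mg/dL
CrCl = (140 − 45) × 40.7 / (72 × 1.018) × 0.85 = 3866.5 / 73.30 × 0.85 ≈ 44.8 mL/min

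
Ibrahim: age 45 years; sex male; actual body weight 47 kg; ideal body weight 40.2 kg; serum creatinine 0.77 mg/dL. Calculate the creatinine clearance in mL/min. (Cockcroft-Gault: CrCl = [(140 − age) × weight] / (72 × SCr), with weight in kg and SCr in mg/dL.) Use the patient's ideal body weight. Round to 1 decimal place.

68.9 mL/min

CrCl = (140 − 45) × 40.2 / (72 × 0.77) = 3819.0 / 55.44 ≈ 68.9 mL/min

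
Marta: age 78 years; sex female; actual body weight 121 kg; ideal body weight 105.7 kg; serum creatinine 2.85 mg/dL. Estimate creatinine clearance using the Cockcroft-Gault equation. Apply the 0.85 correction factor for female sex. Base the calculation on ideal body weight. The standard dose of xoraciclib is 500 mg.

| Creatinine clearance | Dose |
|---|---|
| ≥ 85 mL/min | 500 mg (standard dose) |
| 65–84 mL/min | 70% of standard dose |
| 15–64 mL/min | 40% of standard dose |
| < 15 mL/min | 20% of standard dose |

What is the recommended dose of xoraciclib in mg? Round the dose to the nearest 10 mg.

200 mg

CrCl = (140 − 78) × 105.7 / (72 × 2.85) × 0.85 = 6553.4 / 205.20 × 0.85 ≈ 27.1 mL/min
CrCl ≈ 27 mL/min → bracket 15–64 mL/min.
40% of 500 mg = 200 mg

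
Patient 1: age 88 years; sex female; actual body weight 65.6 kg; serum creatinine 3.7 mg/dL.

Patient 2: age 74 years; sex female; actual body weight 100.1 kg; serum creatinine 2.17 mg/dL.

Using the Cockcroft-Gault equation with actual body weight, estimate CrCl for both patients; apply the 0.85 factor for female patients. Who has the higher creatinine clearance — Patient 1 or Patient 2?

Patient 1: CrCl = (140 − 88) × 65.6 / (72 × 3.7) × 0.85 = 3411.2 / 266.40 × 0.85 ≈ 10.9 mL/min
Patient 2: CrCl = (140 − 74) × 100.1 / (72 × 2.17) × 0.85 = 6606.6 / 156.24 × 0.85 ≈ 35.9 mL/min
10.9 vs 35.9 mL/min → Patient 2 is higher.

Patient 2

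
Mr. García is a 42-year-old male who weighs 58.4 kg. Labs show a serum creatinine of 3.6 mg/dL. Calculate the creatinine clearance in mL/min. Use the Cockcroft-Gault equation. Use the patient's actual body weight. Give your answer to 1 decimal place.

CrCl = (140 − 42) × 58.4 / (72 × 3.6) = 5723.2 / 259.20 ≈ 22.1 mL/min

22.1 mL/min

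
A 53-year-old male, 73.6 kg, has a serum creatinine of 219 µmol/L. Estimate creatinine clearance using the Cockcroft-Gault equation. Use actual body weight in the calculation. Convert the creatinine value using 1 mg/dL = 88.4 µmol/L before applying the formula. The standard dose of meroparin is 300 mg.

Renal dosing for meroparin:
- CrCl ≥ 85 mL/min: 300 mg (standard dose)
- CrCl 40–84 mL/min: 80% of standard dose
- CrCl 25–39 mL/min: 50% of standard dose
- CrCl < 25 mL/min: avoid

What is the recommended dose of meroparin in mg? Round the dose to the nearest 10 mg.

SCr = 219 / 88.4 = 2.477 mg/dL
CrCl = (140 − 53) × 73.6 / (72 × 2.477) = 6403.2 / 178.34 ≈ 35.9 mL/min
CrCl ≈ 36 mL/min → bracket 25–39 mL/min.
50% of 300 mg = 150 mg

150 mg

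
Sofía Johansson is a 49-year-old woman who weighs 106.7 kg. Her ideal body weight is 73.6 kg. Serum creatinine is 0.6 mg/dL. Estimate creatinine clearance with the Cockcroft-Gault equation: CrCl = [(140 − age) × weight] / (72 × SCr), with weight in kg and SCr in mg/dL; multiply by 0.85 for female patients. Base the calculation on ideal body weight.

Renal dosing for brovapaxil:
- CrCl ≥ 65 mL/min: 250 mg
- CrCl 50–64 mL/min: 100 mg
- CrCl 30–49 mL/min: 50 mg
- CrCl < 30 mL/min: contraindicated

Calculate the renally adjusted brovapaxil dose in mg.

CrCl = (140 − 49) × 73.6 / (72 × 0.6) × 0.85 = 6697.6 / 43.20 × 0.85 ≈ 131.8 mL/min
CrCl ≈ 132 mL/min → bracket ≥ 65 mL/min.
Dose for this bracket: 250 mg.

250 mg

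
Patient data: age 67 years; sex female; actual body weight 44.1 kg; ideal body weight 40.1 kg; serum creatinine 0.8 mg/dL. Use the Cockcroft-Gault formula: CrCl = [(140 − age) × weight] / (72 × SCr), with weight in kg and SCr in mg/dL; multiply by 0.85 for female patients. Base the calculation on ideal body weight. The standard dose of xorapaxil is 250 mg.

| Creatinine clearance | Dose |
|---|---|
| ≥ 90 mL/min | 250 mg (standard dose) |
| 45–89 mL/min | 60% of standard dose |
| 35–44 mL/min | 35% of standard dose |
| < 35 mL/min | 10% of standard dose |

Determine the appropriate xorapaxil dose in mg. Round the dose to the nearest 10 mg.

90 mg

CrCl = (140 − 67) × 40.1 / (72 × 0.8) × 0.85 = 2927.3 / 57.60 × 0.85 ≈ 43.2 mL/min
CrCl ≈ 43 mL/min → bracket 35–44 mL/min.
35% of 250 mg = 87.5 mg → 90 mg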